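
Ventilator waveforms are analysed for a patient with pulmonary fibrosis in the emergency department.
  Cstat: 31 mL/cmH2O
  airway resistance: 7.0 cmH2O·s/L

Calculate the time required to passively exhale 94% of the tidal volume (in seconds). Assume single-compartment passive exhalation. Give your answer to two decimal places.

0.61

τ = R × C = 7.0 × 31 mL/cmH2O = 7.0 × 0.031 L/cmH2O = 0.217 s.
Exhaled fraction f = 1 − e^(−t/τ) → t = −τ·ln(1 − f) = −0.217·ln(0.06) = 0.6105 s.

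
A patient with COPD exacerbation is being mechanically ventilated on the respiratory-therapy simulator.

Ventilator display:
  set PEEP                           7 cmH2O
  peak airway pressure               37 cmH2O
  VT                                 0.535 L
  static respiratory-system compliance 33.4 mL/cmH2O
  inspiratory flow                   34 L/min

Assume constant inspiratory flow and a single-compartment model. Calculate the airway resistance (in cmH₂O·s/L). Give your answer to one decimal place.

24.7

Flow: 34 L/min ÷ 60 = 0.5667 L/s.
Equation of motion (constant flow): PIP = Vt/C + R·V̇ + PEEP.
R·V̇ = PIP − Vt/C − PEEP = 37 − 535/33.4 − 7 = 37 − 16.018 − 7 = 13.982 cmH2O.
R = 13.982 / 0.5667 = 24.673 cmH2O·s/L.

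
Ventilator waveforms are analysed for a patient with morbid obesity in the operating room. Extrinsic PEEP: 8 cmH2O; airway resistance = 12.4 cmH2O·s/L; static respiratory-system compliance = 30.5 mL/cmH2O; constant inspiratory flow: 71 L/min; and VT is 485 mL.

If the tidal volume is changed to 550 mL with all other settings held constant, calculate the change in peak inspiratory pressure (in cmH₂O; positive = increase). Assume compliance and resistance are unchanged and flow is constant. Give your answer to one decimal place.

PIP = Vt/C + R·V̇ + PEEP (constant-flow equation of motion).
Only the elastic term changes: ΔPIP = ΔVt / C = (550 − 485) / 30.5 = 2.131 cmH2O.

2.1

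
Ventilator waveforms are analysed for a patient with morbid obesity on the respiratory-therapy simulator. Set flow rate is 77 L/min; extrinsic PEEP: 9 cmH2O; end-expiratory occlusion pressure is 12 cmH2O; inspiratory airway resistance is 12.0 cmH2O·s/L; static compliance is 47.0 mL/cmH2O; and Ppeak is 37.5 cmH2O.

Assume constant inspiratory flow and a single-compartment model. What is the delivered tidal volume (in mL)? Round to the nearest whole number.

475

Flow: 77 L/min ÷ 60 = 1.2833 L/s.
Total PEEP = 12 cmH2O (set 9 + intrinsic 3); this is the baseline alveolar pressure.
Equation of motion (constant flow): PIP = Vt/C + R·V̇ + PEEP.
Vt/C = PIP − R·V̇ − PEEP = 37.5 − 15.4 − 12 = 10.1 cmH2O.
Vt = C × 10.1 = 47.0 × 10.1 = 474.7 mL.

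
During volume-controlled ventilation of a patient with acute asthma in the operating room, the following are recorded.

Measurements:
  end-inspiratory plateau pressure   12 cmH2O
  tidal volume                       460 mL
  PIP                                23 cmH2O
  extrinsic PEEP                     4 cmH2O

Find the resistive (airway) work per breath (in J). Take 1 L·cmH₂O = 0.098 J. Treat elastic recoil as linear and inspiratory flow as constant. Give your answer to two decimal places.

0.50

With constant inspiratory flow the resistive pressure is constant at PIP − Pplat = 23 − 12 = 11.0 cmH2O, so resistive work = 11.0 × 0.460 = 5.06 L·cmH2O.
× 0.098 J/(L·cmH2O) → 0.4959 J.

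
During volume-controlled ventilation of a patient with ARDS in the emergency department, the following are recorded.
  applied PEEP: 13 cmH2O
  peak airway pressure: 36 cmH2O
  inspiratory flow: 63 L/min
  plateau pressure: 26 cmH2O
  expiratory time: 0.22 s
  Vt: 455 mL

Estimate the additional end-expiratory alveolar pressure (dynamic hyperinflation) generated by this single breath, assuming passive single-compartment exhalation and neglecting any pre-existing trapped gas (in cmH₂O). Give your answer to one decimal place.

6.7

Flow: 63 L/min ÷ 60 = 1.05 L/s.
R = (PIP − Pplat)/V̇ = (36 − 26) / 1.05 = 10.0/1.05 = 9.524 cmH2O·s/L.
C = Vt/(Pplat − PEEP) = 455.0 / (26 − 13) = 455.0/13.0 = 35.0 mL/cmH2O.
τ = R × C = 9.524 × 0.035 L/cmH2O = 0.3333 s.
Fraction remaining = e^(−Te/τ) = e^(−0.22/0.3333) = 0.5168; trapped volume = 455.0 × 0.5168 = 235.14 mL.
Additional alveolar pressure from trapping ≈ V_trapped / C = 235.14 / 35.0 = 6.718 cmH2O.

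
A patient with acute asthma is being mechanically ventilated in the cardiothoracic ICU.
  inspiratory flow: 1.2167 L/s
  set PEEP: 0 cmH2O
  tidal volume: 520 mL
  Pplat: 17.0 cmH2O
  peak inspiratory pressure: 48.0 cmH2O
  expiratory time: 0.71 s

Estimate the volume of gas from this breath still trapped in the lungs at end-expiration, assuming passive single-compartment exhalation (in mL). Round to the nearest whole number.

R = (PIP − Pplat)/V̇ = (48.0 − 17.0) / 1.2167 = 31.0/1.2167 = 25.479 cmH2O·s/L.
C = Vt/(Pplat − PEEP) = 520.0 / (17.0 − 0) = 520.0/17.0 = 30.588 mL/cmH2O.
τ = R × C = 25.479 × 0.03059 L/cmH2O = 0.7794 s.
Fraction remaining = e^(−Te/τ) = e^(−0.71/0.7794) = 0.4021.
Trapped volume = 520.0 × 0.4021 = 209.09 mL.

209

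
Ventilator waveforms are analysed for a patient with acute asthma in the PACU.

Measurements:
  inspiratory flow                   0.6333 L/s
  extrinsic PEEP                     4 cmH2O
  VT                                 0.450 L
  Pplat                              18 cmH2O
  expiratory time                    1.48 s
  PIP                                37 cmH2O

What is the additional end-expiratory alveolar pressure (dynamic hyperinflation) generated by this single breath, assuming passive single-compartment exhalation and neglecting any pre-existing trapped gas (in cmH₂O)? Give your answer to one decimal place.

3.0

R = (PIP − Pplat)/V̇ = (37 − 18) / 0.6333 = 19.0/0.6333 = 30.002 cmH2O·s/L.
C = Vt/(Pplat − PEEP) = 450.0 / (18 − 4) = 450.0/14.0 = 32.143 mL/cmH2O.
τ = R × C = 30.002 × 0.03214 L/cmH2O = 0.9643 s.
Fraction remaining = e^(−Te/τ) = e^(−1.48/0.9643) = 0.2155; trapped volume = 450.0 × 0.2155 = 96.975 mL.
Additional alveolar pressure from trapping ≈ V_trapped / C = 96.975 / 32.143 = 3.017 cmH2O.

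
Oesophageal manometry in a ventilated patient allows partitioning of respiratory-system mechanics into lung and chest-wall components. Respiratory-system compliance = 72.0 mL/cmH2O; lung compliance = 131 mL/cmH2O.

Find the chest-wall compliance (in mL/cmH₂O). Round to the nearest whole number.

160

1/Ccw = 1/Crs − 1/CL.
1/Ccw = 1/72.0 − 1/131 = 0.006255.
Ccw = 159.87 mL/cmH2O.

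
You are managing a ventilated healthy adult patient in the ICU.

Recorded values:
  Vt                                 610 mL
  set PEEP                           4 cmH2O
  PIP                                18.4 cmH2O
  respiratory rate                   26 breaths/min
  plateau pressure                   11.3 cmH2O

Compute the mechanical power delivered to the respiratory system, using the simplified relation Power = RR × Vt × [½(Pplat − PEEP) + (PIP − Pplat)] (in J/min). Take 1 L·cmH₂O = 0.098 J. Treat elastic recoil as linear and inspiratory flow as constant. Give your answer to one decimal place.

Per-breath work = Vt × [½(Pplat−PEEP) + (PIP−Pplat)] = 0.610 × [0.5×7.3 + 7.1] = 0.610 × 10.75 = 6.558 L·cmH2O.
Power = 26 × 6.558 = 170.51 L·cmH2O/min.
× 0.098 J/(L·cmH2O) → 16.71 J/min.

16.7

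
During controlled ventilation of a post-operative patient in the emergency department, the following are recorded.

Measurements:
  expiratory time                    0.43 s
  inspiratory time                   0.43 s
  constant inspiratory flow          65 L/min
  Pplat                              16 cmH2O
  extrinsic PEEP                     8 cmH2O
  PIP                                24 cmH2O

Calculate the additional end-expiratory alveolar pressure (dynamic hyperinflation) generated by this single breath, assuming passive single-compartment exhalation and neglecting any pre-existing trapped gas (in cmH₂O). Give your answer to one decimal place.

2.9

Flow: 65 L/min ÷ 60 = 1.0833 L/s.
Vt = flow × Ti = 1.0833 L/s × 0.43 s × 1000 mL/L = 465.82 mL.
R = (PIP − Pplat)/V̇ = (24 − 16) / 1.0833 = 8.0/1.0833 = 7.385 cmH2O·s/L.
C = Vt/(Pplat − PEEP) = 465.82 / (16 − 8) = 465.82/8.0 = 58.228 mL/cmH2O.
τ = R × C = 7.385 × 0.05823 L/cmH2O = 0.43 s.
Fraction remaining = e^(−Te/τ) = e^(−0.43/0.43) = 0.3679; trapped volume = 465.82 × 0.3679 = 171.38 mL.
Additional alveolar pressure from trapping ≈ V_trapped / C = 171.38 / 58.228 = 2.943 cmH2O.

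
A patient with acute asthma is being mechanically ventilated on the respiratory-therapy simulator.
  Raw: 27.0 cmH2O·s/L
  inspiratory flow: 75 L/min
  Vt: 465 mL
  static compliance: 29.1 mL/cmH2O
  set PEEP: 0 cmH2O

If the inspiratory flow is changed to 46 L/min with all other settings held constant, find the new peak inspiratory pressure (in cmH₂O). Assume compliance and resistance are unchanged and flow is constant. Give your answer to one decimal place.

36.7

Flow: 75 L/min ÷ 60 = 1.25 L/s.
New flow: 46 L/min ÷ 60 = 0.7667 L/s.
PIP = Vt/C + R·V̇ + PEEP (constant-flow equation of motion).
Only the resistive term changes: ΔPIP = R × ΔV̇ = 27.0 × (0.7667 − 1.25) = 27.0 × -0.4833 = -13.049 cmH2O.
Original PIP = 465/29.1 + 27.0×1.25 + 0 = 49.729 cmH2O; new PIP = 49.729 + (-13.049) = 36.68 cmH2O.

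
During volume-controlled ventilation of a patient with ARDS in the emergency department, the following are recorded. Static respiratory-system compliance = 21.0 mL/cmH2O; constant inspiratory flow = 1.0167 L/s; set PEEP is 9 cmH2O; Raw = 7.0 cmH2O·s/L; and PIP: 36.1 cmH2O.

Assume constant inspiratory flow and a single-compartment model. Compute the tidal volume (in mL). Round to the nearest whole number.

420

Equation of motion (constant flow): PIP = Vt/C + R·V̇ + PEEP.
Vt/C = PIP − R·V̇ − PEEP = 36.1 − 7.117 − 9 = 19.983 cmH2O.
Vt = C × 19.983 = 21.0 × 19.983 = 419.64 mL.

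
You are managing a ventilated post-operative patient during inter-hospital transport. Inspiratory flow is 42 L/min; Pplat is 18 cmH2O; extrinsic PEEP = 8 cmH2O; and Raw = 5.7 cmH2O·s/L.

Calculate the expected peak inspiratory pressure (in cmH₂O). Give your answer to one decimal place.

22.0

Flow: 42 L/min ÷ 60 = 0.7 L/s.
PIP = Pplat + Raw × flow = 18 + 5.7 × 0.7 = 18 + 3.99 = 21.99 cmH2O.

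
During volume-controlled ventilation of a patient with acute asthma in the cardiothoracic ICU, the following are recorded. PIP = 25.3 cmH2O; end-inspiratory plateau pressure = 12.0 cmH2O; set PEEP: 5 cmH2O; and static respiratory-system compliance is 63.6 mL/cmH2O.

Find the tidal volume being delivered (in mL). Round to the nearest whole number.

445

Vt = Cstat × (Pplat − PEEP) = 63.6 × (12.0 − 5) = 63.6 × 7.0 = 445.2 mL.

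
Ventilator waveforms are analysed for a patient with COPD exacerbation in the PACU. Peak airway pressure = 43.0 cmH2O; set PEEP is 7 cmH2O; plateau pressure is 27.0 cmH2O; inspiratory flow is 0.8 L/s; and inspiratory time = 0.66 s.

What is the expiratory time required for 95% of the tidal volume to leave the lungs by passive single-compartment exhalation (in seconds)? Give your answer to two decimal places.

1.58

Vt = flow × Ti = 0.8 L/s × 0.66 s × 1000 mL/L = 528.0 mL.
R = (PIP − Pplat)/V̇ = (43.0 − 27.0) / 0.8 = 16.0/0.8 = 20.0 cmH2O·s/L.
C = Vt/(Pplat − PEEP) = 528.0 / (27.0 − 7) = 528.0/20.0 = 26.4 mL/cmH2O.
τ = R × C = 20.0 × 0.0264 L/cmH2O = 0.528 s.
t = −τ·ln(1 − 0.95) = −0.528·ln(0.05) = 1.582 s.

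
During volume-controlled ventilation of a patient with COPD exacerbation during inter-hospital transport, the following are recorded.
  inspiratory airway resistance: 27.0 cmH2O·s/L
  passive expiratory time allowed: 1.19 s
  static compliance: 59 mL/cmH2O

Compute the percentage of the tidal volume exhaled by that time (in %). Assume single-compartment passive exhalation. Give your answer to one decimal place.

τ = R × C = 27.0 × 59 mL/cmH2O = 27.0 × 0.059 L/cmH2O = 1.593 s.
Passive exhalation: V(t)/V₀ = e^(−t/τ) = e^(−1.19/1.593) = 0.4738.
Fraction exhaled = 1 − 0.4738 = 0.5262 → 52.62%.

52.6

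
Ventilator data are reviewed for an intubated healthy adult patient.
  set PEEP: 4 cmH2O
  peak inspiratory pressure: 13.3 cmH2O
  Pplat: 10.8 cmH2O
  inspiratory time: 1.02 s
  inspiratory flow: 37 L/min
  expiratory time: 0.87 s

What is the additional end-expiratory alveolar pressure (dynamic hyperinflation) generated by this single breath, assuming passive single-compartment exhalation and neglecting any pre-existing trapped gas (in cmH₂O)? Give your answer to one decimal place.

0.7

Flow: 37 L/min ÷ 60 = 0.6167 L/s.
Vt = flow × Ti = 0.6167 L/s × 1.02 s × 1000 mL/L = 629.03 mL.
R = (PIP − Pplat)/V̇ = (13.3 − 10.8) / 0.6167 = 2.5/0.6167 = 4.054 cmH2O·s/L.
C = Vt/(Pplat − PEEP) = 629.03 / (10.8 − 4) = 629.03/6.8 = 92.504 mL/cmH2O.
τ = R × C = 4.054 × 0.0925 L/cmH2O = 0.375 s.
Fraction remaining = e^(−Te/τ) = e^(−0.87/0.375) = 0.09827; trapped volume = 629.03 × 0.09827 = 61.815 mL.
Additional alveolar pressure from trapping ≈ V_trapped / C = 61.815 / 92.504 = 0.6682 cmH2O.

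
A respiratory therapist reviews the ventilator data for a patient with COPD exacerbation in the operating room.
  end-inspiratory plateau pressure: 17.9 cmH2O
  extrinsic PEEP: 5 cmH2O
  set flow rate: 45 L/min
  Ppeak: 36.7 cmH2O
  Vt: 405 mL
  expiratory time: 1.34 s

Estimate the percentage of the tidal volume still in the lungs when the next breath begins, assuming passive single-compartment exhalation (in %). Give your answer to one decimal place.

Flow: 45 L/min ÷ 60 = 0.75 L/s.
R = (PIP − Pplat)/V̇ = (36.7 − 17.9) / 0.75 = 18.8/0.75 = 25.067 cmH2O·s/L.
C = Vt/(Pplat − PEEP) = 405.0 / (17.9 − 5) = 405.0/12.9 = 31.395 mL/cmH2O.
τ = R × C = 25.067 × 0.0314 L/cmH2O = 0.7871 s.
Fraction remaining at end-expiration = e^(−Te/τ) = e^(−1.34/0.7871) = 0.1822 → 18.22%.

18.2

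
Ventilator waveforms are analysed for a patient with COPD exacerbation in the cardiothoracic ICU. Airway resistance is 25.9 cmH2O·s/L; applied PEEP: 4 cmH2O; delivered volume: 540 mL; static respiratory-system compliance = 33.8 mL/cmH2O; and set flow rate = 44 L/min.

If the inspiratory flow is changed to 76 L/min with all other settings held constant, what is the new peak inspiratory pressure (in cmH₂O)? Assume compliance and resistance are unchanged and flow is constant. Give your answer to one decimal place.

Flow: 44 L/min ÷ 60 = 0.7333 L/s.
New flow: 76 L/min ÷ 60 = 1.2667 L/s.
PIP = Vt/C + R·V̇ + PEEP (constant-flow equation of motion).
Only the resistive term changes: ΔPIP = R × ΔV̇ = 25.9 × (1.2667 − 0.7333) = 25.9 × 0.5334 = 13.815 cmH2O.
Original PIP = 540/33.8 + 25.9×0.7333 + 4 = 38.969 cmH2O; new PIP = 38.969 + (13.815) = 52.784 cmH2O.

52.8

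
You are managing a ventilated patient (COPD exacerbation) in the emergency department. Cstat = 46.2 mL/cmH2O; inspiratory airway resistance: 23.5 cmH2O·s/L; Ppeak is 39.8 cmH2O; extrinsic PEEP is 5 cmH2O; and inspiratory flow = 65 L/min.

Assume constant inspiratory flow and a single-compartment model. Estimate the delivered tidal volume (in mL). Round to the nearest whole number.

432

Flow: 65 L/min ÷ 60 = 1.0833 L/s.
Equation of motion (constant flow): PIP = Vt/C + R·V̇ + PEEP.
Vt/C = PIP − R·V̇ − PEEP = 39.8 − 25.458 − 5 = 9.342 cmH2O.
Vt = C × 9.342 = 46.2 × 9.342 = 431.6 mL.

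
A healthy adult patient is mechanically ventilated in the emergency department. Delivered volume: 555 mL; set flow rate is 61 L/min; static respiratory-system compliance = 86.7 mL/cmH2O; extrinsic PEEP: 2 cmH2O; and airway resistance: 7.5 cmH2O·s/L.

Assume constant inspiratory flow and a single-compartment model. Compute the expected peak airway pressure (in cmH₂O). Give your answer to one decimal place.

16.0

Flow: 61 L/min ÷ 60 = 1.0167 L/s.
Equation of motion (constant flow): PIP = Vt/C + R·V̇ + PEEP.
PIP = 555/86.7 + 7.5×1.0167 + 2 = 6.401 + 7.625 + 2 = 16.026 cmH2O.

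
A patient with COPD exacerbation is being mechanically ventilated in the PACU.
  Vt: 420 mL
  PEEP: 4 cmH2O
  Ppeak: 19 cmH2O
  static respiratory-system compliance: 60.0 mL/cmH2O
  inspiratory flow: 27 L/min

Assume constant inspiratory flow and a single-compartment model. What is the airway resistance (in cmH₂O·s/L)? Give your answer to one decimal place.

Flow: 27 L/min ÷ 60 = 0.45 L/s.
Equation of motion (constant flow): PIP = Vt/C + R·V̇ + PEEP.
R·V̇ = PIP − Vt/C − PEEP = 19 − 420/60.0 − 4 = 19 − 7.0 − 4 = 8.0 cmH2O.
R = 8.0 / 0.45 = 17.778 cmH2O·s/L.

17.8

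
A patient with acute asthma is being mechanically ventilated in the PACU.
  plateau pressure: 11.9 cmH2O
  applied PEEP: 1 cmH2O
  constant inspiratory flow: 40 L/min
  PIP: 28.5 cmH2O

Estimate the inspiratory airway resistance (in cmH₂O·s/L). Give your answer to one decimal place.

Flow: 40 L/min ÷ 60 = 0.6667 L/s.
Raw = (PIP − Pplat) / flow = (28.5 − 11.9) / 0.6667 = 16.6 / 0.6667 = 24.899 cmH2O·s/L.

24.9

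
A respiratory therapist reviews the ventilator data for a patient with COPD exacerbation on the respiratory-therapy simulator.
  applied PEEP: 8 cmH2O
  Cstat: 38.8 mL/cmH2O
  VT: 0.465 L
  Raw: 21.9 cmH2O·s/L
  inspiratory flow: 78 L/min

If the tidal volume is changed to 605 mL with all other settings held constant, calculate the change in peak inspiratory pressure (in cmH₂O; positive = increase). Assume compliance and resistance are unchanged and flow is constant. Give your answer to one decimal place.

3.6

PIP = Vt/C + R·V̇ + PEEP (constant-flow equation of motion).
Only the elastic term changes: ΔPIP = ΔVt / C = (605 − 465) / 38.8 = 3.608 cmH2O.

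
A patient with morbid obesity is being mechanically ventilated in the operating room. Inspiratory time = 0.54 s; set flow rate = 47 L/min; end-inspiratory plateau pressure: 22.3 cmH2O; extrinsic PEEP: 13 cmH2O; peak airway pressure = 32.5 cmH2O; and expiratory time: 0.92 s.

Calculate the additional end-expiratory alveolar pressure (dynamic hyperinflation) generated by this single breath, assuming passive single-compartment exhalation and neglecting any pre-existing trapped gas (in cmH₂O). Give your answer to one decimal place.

Flow: 47 L/min ÷ 60 = 0.7833 L/s.
Vt = flow × Ti = 0.7833 L/s × 0.54 s × 1000 mL/L = 422.98 mL.
R = (PIP − Pplat)/V̇ = (32.5 − 22.3) / 0.7833 = 10.2/0.7833 = 13.022 cmH2O·s/L.
C = Vt/(Pplat − PEEP) = 422.98 / (22.3 − 13) = 422.98/9.3 = 45.482 mL/cmH2O.
τ = R × C = 13.022 × 0.04548 L/cmH2O = 0.5922 s.
Fraction remaining = e^(−Te/τ) = e^(−0.92/0.5922) = 0.2115; trapped volume = 422.98 × 0.2115 = 89.46 mL.
Additional alveolar pressure from trapping ≈ V_trapped / C = 89.46 / 45.482 = 1.967 cmH2O.

2.0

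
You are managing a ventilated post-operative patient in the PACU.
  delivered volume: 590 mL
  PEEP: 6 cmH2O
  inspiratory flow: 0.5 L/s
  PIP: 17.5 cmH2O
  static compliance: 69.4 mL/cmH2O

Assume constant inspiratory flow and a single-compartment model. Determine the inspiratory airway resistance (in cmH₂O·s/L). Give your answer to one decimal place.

6.0

Equation of motion (constant flow): PIP = Vt/C + R·V̇ + PEEP.
R·V̇ = PIP − Vt/C − PEEP = 17.5 − 590/69.4 − 6 = 17.5 − 8.501 − 6 = 2.999 cmH2O.
R = 2.999 / 0.5 = 5.998 cmH2O·s/L.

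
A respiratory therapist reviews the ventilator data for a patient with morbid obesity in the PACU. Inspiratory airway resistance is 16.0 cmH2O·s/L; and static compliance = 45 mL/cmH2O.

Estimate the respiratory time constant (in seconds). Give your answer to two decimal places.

τ = R × C = 16.0 × 45 mL/cmH2O = 16.0 × 0.045 L/cmH2O = 0.72 s.

0.72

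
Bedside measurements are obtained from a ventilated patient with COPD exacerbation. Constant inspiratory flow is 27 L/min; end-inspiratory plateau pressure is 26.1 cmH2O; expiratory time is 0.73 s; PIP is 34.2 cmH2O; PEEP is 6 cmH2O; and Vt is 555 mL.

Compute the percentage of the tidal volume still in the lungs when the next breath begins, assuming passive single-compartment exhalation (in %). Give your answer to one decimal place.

Flow: 27 L/min ÷ 60 = 0.45 L/s.
R = (PIP − Pplat)/V̇ = (34.2 − 26.1) / 0.45 = 8.1/0.45 = 18.0 cmH2O·s/L.
C = Vt/(Pplat − PEEP) = 555.0 / (26.1 − 6) = 555.0/20.1 = 27.612 mL/cmH2O.
τ = R × C = 18.0 × 0.02761 L/cmH2O = 0.497 s.
Fraction remaining at end-expiration = e^(−Te/τ) = e^(−0.73/0.497) = 0.2302 → 23.02%.

23.0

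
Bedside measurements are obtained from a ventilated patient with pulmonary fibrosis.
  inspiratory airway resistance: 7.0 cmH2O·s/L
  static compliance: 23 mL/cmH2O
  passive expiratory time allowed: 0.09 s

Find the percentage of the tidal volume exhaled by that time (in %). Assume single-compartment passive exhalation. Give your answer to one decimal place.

42.8

τ = R × C = 7.0 × 23 mL/cmH2O = 7.0 × 0.023 L/cmH2O = 0.161 s.
Passive exhalation: V(t)/V₀ = e^(−t/τ) = e^(−0.09/0.161) = 0.5718.
Fraction exhaled = 1 − 0.5718 = 0.4282 → 42.82%.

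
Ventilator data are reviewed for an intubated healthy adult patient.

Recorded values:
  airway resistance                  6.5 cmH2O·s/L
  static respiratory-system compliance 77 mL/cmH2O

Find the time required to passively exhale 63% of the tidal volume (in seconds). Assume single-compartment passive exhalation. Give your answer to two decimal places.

τ = R × C = 6.5 × 77 mL/cmH2O = 6.5 × 0.077 L/cmH2O = 0.5005 s.
Exhaled fraction f = 1 − e^(−t/τ) → t = −τ·ln(1 − f) = −0.5005·ln(0.37) = 0.4976 s.

0.50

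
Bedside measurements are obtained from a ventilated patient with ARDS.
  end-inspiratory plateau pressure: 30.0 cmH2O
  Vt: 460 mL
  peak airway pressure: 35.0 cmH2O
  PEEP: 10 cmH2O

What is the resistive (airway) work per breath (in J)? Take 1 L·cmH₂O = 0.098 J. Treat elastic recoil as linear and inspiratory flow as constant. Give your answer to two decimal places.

With constant inspiratory flow the resistive pressure is constant at PIP − Pplat = 35.0 − 30.0 = 5.0 cmH2O, so resistive work = 5.0 × 0.460 = 2.3 L·cmH2O.
× 0.098 J/(L·cmH2O) → 0.2254 J.

0.23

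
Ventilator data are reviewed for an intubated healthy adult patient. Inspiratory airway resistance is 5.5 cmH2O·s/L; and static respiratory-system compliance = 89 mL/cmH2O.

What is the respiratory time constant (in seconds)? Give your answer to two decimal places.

0.49

τ = R × C = 5.5 × 89 mL/cmH2O = 5.5 × 0.089 L/cmH2O = 0.4895 s.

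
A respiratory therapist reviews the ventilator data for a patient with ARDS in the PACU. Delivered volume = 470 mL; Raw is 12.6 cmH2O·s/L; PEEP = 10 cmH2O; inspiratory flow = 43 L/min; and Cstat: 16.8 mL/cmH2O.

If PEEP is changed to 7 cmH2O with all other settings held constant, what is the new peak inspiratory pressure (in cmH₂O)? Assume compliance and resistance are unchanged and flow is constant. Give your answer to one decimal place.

44.0

Flow: 43 L/min ÷ 60 = 0.7167 L/s.
PIP = Vt/C + R·V̇ + PEEP (constant-flow equation of motion).
Only the baseline term changes: ΔPIP = ΔPEEP = 7 − 10 = -3.0 cmH2O.
Original PIP = 470/16.8 + 12.6×0.7167 + 10 = 47.007 cmH2O; new PIP = 47.007 + (-3.0) = 44.007 cmH2O.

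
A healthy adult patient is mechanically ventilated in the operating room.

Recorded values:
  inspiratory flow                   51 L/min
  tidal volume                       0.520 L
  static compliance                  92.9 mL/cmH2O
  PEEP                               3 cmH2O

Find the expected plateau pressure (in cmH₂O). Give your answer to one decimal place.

8.6

Pplat = PEEP + Vt / Cstat = 3 + 520 / 92.9 = 3 + 5.597 = 8.597 cmH2O.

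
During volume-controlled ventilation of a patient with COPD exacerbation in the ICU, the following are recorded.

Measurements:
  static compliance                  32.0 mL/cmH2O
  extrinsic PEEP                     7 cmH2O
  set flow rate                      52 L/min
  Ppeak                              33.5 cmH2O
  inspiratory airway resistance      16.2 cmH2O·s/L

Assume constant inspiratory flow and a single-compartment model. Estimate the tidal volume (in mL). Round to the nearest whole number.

399

Flow: 52 L/min ÷ 60 = 0.8667 L/s.
Equation of motion (constant flow): PIP = Vt/C + R·V̇ + PEEP.
Vt/C = PIP − R·V̇ − PEEP = 33.5 − 14.041 − 7 = 12.459 cmH2O.
Vt = C × 12.459 = 32.0 × 12.459 = 398.69 mL.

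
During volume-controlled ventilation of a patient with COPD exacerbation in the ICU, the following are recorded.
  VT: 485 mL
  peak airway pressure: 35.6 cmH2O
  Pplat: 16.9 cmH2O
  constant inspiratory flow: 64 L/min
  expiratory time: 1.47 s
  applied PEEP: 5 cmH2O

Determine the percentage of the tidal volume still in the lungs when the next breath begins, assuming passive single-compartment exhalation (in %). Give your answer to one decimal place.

12.8

Flow: 64 L/min ÷ 60 = 1.0667 L/s.
R = (PIP − Pplat)/V̇ = (35.6 − 16.9) / 1.0667 = 18.7/1.0667 = 17.531 cmH2O·s/L.
C = Vt/(Pplat − PEEP) = 485.0 / (16.9 − 5) = 485.0/11.9 = 40.756 mL/cmH2O.
τ = R × C = 17.531 × 0.04076 L/cmH2O = 0.7146 s.
Fraction remaining at end-expiration = e^(−Te/τ) = e^(−1.47/0.7146) = 0.1278 → 12.78%.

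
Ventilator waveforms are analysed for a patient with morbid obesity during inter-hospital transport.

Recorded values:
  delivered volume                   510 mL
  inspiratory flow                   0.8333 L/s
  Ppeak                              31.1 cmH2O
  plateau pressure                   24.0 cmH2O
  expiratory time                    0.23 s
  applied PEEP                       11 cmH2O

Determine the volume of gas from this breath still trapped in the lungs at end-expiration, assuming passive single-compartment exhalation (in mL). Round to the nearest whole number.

256

R = (PIP − Pplat)/V̇ = (31.1 − 24.0) / 0.8333 = 7.1/0.8333 = 8.52 cmH2O·s/L.
C = Vt/(Pplat − PEEP) = 510.0 / (24.0 − 11) = 510.0/13.0 = 39.231 mL/cmH2O.
τ = R × C = 8.52 × 0.03923 L/cmH2O = 0.3342 s.
Fraction remaining = e^(−Te/τ) = e^(−0.23/0.3342) = 0.5025.
Trapped volume = 510.0 × 0.5025 = 256.28 mL.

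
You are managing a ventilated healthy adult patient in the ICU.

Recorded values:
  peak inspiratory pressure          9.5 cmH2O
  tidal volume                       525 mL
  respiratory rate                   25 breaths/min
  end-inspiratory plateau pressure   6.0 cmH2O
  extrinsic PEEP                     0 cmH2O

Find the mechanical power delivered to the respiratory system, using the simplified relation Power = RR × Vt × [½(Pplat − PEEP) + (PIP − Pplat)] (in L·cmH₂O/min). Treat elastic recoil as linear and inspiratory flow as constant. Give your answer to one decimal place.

85.3

Per-breath work = Vt × [½(Pplat−PEEP) + (PIP−Pplat)] = 0.525 × [0.5×6.0 + 3.5] = 0.525 × 6.5 = 3.413 L·cmH2O.
Power = 25 × 3.413 = 85.325 L·cmH2O/min.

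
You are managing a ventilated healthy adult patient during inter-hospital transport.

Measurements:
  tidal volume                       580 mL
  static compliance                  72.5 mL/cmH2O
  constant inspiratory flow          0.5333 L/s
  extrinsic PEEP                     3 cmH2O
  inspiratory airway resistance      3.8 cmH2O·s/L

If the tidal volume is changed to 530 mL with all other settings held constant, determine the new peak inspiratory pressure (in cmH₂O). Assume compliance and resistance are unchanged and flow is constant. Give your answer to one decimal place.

12.3

PIP = Vt/C + R·V̇ + PEEP (constant-flow equation of motion).
Only the elastic term changes: ΔPIP = ΔVt / C = (530 − 580) / 72.5 = -0.6897 cmH2O.
Original PIP = 580/72.5 + 3.8×0.5333 + 3 = 13.027 cmH2O; new PIP = 13.027 + (-0.6897) = 12.337 cmH2O.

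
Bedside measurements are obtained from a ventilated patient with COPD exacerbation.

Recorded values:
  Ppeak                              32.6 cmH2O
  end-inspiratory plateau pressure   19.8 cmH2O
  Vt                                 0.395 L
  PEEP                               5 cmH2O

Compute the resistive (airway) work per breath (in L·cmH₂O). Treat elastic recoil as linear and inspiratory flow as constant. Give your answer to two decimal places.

With constant inspiratory flow the resistive pressure is constant at PIP − Pplat = 32.6 − 19.8 = 12.8 cmH2O, so resistive work = 12.8 × 0.395 = 5.056 L·cmH2O.

5.06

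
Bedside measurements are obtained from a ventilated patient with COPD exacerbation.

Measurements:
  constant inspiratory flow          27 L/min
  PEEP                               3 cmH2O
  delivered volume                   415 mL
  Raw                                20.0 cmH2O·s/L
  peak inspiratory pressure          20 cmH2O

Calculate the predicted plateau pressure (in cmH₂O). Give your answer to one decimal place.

11.0

Flow: 27 L/min ÷ 60 = 0.45 L/s.
Pplat = PIP − Raw × flow = 20 − 20.0 × 0.45 = 20 − 9.0 = 11.0 cmH2O.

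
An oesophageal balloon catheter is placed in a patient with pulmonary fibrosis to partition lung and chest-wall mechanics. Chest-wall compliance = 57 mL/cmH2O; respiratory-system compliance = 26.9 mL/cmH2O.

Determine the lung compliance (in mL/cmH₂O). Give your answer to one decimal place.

50.9

1/CL = 1/Crs − 1/Ccw.
1/CL = 1/26.9 − 1/57 = 0.01963.
CL = 50.942 mL/cmH2O.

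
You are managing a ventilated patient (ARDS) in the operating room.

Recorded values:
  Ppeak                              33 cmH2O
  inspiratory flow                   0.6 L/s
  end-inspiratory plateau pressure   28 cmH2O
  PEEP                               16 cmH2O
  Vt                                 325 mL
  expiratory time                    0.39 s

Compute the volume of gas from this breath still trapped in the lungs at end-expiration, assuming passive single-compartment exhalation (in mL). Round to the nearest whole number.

58

R = (PIP − Pplat)/V̇ = (33 − 28) / 0.6 = 5.0/0.6 = 8.333 cmH2O·s/L.
C = Vt/(Pplat − PEEP) = 325.0 / (28 − 16) = 325.0/12.0 = 27.083 mL/cmH2O.
τ = R × C = 8.333 × 0.02708 L/cmH2O = 0.2257 s.
Fraction remaining = e^(−Te/τ) = e^(−0.39/0.2257) = 0.1776.
Trapped volume = 325.0 × 0.1776 = 57.72 mL.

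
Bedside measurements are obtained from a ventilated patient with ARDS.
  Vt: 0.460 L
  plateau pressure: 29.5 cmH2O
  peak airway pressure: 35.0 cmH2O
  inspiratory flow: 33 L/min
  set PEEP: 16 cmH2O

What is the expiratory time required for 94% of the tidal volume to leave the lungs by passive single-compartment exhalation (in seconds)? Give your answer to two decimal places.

Flow: 33 L/min ÷ 60 = 0.55 L/s.
R = (PIP − Pplat)/V̇ = (35.0 − 29.5) / 0.55 = 5.5/0.55 = 10.0 cmH2O·s/L.
C = Vt/(Pplat − PEEP) = 460.0 / (29.5 − 16) = 460.0/13.5 = 34.074 mL/cmH2O.
τ = R × C = 10.0 × 0.03407 L/cmH2O = 0.3407 s.
t = −τ·ln(1 − 0.94) = −0.3407·ln(0.06) = 0.9585 s.

0.96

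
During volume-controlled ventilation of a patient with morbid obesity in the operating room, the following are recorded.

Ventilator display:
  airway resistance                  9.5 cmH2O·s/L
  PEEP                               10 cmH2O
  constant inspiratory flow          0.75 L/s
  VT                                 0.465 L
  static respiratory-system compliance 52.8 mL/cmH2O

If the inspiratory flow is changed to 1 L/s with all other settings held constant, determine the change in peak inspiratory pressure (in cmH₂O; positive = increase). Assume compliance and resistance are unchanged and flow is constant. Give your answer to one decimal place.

2.4

PIP = Vt/C + R·V̇ + PEEP (constant-flow equation of motion).
Only the resistive term changes: ΔPIP = R × ΔV̇ = 9.5 × (1 − 0.75) = 9.5 × 0.25 = 2.375 cmH2O.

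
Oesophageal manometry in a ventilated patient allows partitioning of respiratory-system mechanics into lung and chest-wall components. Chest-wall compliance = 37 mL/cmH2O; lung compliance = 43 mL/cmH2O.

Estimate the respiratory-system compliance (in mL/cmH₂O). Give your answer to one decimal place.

Lung and chest wall are elastances in series: 1/Crs = 1/CL + 1/Ccw.
1/Crs = 1/43 + 1/37 = 0.05028.
Crs = 19.889 mL/cmH2O.

19.9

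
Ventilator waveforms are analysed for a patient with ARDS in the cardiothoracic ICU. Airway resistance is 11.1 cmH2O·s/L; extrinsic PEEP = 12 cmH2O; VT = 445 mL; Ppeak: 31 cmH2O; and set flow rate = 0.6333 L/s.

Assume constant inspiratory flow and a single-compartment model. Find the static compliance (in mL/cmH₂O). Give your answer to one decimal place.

Equation of motion (constant flow): PIP = Vt/C + R·V̇ + PEEP.
Vt/C = PIP − R·V̇ − PEEP = 31 − 11.1×0.6333 − 12 = 31 − 7.03 − 12 = 11.97 cmH2O.
C = Vt / 11.97 = 445 / 11.97 = 37.176 mL/cmH2O.

37.2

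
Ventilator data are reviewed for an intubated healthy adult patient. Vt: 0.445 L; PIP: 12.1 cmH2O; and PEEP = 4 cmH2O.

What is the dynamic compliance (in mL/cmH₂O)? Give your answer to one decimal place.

Dynamic compliance = Vt / (PIP − PEEP) = 445 / (12.1 − 4) = 445 / 8.1 = 54.938 mL/cmH2O.

54.9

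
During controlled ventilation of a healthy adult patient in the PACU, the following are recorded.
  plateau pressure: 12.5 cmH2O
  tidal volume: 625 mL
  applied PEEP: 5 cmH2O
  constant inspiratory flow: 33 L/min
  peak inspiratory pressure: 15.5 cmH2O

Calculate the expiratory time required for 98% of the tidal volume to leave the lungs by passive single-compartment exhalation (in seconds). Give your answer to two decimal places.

Flow: 33 L/min ÷ 60 = 0.55 L/s.
R = (PIP − Pplat)/V̇ = (15.5 − 12.5) / 0.55 = 3.0/0.55 = 5.455 cmH2O·s/L.
C = Vt/(Pplat − PEEP) = 625.0 / (12.5 − 5) = 625.0/7.5 = 83.333 mL/cmH2O.
τ = R × C = 5.455 × 0.08333 L/cmH2O = 0.4546 s.
t = −τ·ln(1 − 0.98) = −0.4546·ln(0.02) = 1.778 s.

1.78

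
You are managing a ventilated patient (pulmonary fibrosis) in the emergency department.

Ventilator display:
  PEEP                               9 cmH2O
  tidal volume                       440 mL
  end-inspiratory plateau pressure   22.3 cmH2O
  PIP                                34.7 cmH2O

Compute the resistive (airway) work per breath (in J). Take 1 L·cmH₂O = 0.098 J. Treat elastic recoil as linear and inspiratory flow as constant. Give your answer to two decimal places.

0.53

With constant inspiratory flow the resistive pressure is constant at PIP − Pplat = 34.7 − 22.3 = 12.4 cmH2O, so resistive work = 12.4 × 0.440 = 5.456 L·cmH2O.
× 0.098 J/(L·cmH2O) → 0.5347 J.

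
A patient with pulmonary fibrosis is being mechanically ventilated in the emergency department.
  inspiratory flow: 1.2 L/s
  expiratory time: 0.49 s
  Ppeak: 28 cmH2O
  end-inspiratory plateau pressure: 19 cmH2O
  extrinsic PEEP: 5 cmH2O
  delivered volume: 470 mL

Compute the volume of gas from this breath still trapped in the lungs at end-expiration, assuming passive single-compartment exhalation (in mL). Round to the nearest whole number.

R = (PIP − Pplat)/V̇ = (28 − 19) / 1.2 = 9.0/1.2 = 7.5 cmH2O·s/L.
C = Vt/(Pplat − PEEP) = 470.0 / (19 − 5) = 470.0/14.0 = 33.571 mL/cmH2O.
τ = R × C = 7.5 × 0.03357 L/cmH2O = 0.2518 s.
Fraction remaining = e^(−Te/τ) = e^(−0.49/0.2518) = 0.1428.
Trapped volume = 470.0 × 0.1428 = 67.116 mL.

67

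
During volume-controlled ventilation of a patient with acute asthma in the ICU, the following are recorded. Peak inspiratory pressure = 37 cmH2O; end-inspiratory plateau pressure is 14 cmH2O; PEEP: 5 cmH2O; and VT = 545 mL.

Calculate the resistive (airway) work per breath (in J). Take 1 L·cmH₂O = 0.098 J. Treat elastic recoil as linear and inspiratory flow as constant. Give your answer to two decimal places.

1.23

With constant inspiratory flow the resistive pressure is constant at PIP − Pplat = 37 − 14 = 23.0 cmH2O, so resistive work = 23.0 × 0.545 = 12.535 L·cmH2O.
× 0.098 J/(L·cmH2O) → 1.228 J.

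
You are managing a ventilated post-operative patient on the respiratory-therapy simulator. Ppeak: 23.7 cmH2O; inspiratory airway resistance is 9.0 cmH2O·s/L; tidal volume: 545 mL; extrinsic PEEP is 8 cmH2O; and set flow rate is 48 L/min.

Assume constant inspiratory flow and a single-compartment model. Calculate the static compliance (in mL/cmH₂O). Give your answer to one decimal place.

64.1

Flow: 48 L/min ÷ 60 = 0.8 L/s.
Equation of motion (constant flow): PIP = Vt/C + R·V̇ + PEEP.
Vt/C = PIP − R·V̇ − PEEP = 23.7 − 9.0×0.8 − 8 = 23.7 − 7.2 − 8 = 8.5 cmH2O.
C = Vt / 8.5 = 545 / 8.5 = 64.118 mL/cmH2O.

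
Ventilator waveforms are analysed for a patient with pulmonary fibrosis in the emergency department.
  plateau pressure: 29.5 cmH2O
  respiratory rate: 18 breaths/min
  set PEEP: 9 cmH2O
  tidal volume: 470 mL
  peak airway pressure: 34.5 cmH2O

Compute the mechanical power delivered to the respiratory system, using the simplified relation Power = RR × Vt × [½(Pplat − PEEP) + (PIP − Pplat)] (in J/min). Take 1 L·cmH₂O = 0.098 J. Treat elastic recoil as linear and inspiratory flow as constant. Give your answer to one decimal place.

Per-breath work = Vt × [½(Pplat−PEEP) + (PIP−Pplat)] = 0.470 × [0.5×20.5 + 5.0] = 0.470 × 15.25 = 7.168 L·cmH2O.
Power = 18 × 7.168 = 129.02 L·cmH2O/min.
× 0.098 J/(L·cmH2O) → 12.644 J/min.

12.6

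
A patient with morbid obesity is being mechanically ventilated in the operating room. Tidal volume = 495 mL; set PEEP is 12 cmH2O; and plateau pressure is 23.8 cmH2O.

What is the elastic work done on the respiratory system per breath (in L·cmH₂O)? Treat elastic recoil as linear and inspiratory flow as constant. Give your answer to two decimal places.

Elastic work ≈ ½ × (Pplat − PEEP) × Vt = 0.5 × (23.8 − 12) × 0.495 L = 0.5 × 11.8 × 0.495 = 2.921 L·cmH2O.

2.92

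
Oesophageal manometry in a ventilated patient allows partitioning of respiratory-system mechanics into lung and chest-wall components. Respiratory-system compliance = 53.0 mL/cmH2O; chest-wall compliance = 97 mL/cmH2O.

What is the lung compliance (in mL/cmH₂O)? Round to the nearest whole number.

1/CL = 1/Crs − 1/Ccw.
1/CL = 1/53.0 − 1/97 = 0.008559.
CL = 116.84 mL/cmH2O.

117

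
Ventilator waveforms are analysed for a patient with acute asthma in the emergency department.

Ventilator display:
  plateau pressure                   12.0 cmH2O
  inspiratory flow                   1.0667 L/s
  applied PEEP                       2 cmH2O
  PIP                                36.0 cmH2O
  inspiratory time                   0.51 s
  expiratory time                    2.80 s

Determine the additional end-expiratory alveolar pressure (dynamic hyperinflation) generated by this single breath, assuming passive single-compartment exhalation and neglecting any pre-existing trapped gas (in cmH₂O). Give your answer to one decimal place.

Vt = flow × Ti = 1.0667 L/s × 0.51 s × 1000 mL/L = 544.02 mL.
R = (PIP − Pplat)/V̇ = (36.0 − 12.0) / 1.0667 = 24.0/1.0667 = 22.499 cmH2O·s/L.
C = Vt/(Pplat − PEEP) = 544.02 / (12.0 − 2) = 544.02/10.0 = 54.402 mL/cmH2O.
τ = R × C = 22.499 × 0.0544 L/cmH2O = 1.224 s.
Fraction remaining = e^(−Te/τ) = e^(−2.80/1.224) = 0.1015; trapped volume = 544.02 × 0.1015 = 55.218 mL.
Additional alveolar pressure from trapping ≈ V_trapped / C = 55.218 / 54.402 = 1.015 cmH2O.

1.0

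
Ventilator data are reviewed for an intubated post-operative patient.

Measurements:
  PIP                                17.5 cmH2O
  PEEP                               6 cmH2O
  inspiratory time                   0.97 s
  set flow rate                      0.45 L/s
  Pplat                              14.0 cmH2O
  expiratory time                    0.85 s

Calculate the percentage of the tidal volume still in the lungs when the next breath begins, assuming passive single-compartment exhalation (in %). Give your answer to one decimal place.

Vt = flow × Ti = 0.45 L/s × 0.97 s × 1000 mL/L = 436.5 mL.
R = (PIP − Pplat)/V̇ = (17.5 − 14.0) / 0.45 = 3.5/0.45 = 7.778 cmH2O·s/L.
C = Vt/(Pplat − PEEP) = 436.5 / (14.0 − 6) = 436.5/8.0 = 54.563 mL/cmH2O.
τ = R × C = 7.778 × 0.05456 L/cmH2O = 0.4244 s.
Fraction remaining at end-expiration = e^(−Te/τ) = e^(−0.85/0.4244) = 0.135 → 13.5%.

13.5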